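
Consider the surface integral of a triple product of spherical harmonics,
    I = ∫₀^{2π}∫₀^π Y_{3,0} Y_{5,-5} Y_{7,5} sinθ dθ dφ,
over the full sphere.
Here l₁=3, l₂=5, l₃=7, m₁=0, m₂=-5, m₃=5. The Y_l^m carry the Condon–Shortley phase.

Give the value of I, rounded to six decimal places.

0.000000

L=15 odd ⇒ parity kills the (l;000) factor ⇒ I = 0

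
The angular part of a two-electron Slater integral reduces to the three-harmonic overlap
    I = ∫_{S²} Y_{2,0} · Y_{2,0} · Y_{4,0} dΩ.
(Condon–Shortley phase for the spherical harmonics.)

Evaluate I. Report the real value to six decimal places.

Checks pass: Σm=0; 8 even; l₃=4∈[0,4].
(2·2+1)(2·2+1)(2·4+1) = 225
Δ: 0! 4! 4! / 9! → 1/630
sum: t=0:+1/16 = 1/16
3j²(2 2 4; 0 0 0) = Δ·Π!·Σ² = 2/35  (sign +1)
(m-triple is (0,0,0) — same symbol as above.)
combine: 4πI² = 225·2/35·2/35 = 36/49
take √, sign +1: I = 0.24179554

0.241796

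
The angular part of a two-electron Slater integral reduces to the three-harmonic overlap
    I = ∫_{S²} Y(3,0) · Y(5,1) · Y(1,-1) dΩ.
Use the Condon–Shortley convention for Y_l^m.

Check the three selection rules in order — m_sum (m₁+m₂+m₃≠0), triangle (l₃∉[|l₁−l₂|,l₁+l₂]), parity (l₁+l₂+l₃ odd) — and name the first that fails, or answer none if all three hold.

triangle

m₁+m₂+m₃ = 0 + 1 − 1 = 0  ✓
triangle: |3−5|=2 ≤ l₃=1 ≤ 3+5=8  ✗
parity: l₁+l₂+l₃ = 9 is odd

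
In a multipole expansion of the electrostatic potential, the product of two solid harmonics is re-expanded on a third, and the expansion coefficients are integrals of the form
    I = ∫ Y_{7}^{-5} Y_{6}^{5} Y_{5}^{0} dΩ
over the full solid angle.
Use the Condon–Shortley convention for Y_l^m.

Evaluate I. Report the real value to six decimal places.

0.038107

m-sum 0 ✓  L=18 even ✓  1≤5≤13 ✓
Π(2lᵢ+1) = 15×13×11 = 2145
triangle coeff Δ(7,6,5) = 1/174594420
Σ_t [2,6]: t=2:+1/4147200 t=3:−1/207360 t=4:+1/82944 t=5:−1/207360 t=6:+1/4147200 = 1/345600
(3j)²=420/46189 [(7 6 5; 0 0 0)], sign=-1
Σ_t [7,8]: t=7:−1/14515200 t=8:+1/11612160 = 1/58060800
(3j)²=55/58786 [(7 6 5; -5 5 0)], sign=-1
⇒ 4πI² = 24750/1356277
I = (+1)√(24750/1356277/(4π)) = 0.03810733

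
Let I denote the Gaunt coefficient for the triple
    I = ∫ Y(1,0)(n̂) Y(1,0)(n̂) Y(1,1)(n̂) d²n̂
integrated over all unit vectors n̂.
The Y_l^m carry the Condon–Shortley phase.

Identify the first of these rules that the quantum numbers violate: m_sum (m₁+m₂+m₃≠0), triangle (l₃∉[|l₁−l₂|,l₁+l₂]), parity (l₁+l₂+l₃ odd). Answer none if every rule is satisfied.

azimuthal sum: 0 + 0 + 1 = 1  ✗
0 ≤ 1 ≤ 2 (triangle on l)
L = 1 + 1 + 1 = 3 (odd)

m_sum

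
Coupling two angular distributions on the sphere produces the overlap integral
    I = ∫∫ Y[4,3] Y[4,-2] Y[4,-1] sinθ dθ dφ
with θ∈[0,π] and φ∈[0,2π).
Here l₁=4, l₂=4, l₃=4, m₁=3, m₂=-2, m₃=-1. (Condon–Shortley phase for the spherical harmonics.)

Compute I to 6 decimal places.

-0.063661

Checks pass: Σm=0; 12 even; l₃=4∈[0,8].
(2·4+1)(2·4+1)(2·4+1) = 729
Δ: 4! 4! 4! / 13! → 1/450450
sum: t=0:+1/13824 t=1:−1/216 t=2:+1/64 t=3:−1/216 t=4:+1/13824 = 5/768
3j²(4 4 4; 0 0 0) = Δ·Π!·Σ² = 18/1001  (sign +1)
sum: t=0:+1/576 t=1:−1/864 = 1/1728
3j²(4 4 4; 3 -2 -1) = Δ·Π!·Σ² = 5/1287  (sign -1)
combine: 4πI² = 729·18/1001·5/1287 = 7290/143143
take √, sign -1: I = -0.06366105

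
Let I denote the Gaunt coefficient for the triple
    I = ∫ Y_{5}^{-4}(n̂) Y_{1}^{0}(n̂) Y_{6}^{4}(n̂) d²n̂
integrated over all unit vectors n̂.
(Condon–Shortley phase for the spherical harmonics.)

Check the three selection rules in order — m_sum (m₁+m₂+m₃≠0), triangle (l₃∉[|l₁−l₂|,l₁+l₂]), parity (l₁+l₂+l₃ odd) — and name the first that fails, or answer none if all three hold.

m₁+m₂+m₃ = -4 + 0 + 4 = 0  ✓
triangle: |5−1|=4 ≤ l₃=6 ≤ 5+1=6  ✓
parity: l₁+l₂+l₃ = 12 is even  ✓

none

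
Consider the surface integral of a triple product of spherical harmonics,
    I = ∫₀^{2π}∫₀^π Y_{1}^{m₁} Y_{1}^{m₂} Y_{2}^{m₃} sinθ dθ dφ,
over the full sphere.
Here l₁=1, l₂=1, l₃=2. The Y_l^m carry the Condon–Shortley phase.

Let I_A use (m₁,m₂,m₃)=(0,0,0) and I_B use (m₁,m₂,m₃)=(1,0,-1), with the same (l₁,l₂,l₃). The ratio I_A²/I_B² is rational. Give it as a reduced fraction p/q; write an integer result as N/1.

4/3

Shared (l₁,l₂,l₃)=(1,1,2): N and (l;000)² cancel in I_A²/I_B².
A: Δ = 0!·2!·2!/5! = 1/30; Racah Σ t=0..0: t=0:+1/1 = 1/1; ⇒ 3j(1 1 2; 0 0 0)² = 2/15, sgn +1
B: Δ = 0!·2!·2!/5! = 1/30; Racah Σ t=0..0: t=0:+1/2 = 1/2; ⇒ 3j(1 1 2; 1 0 -1)² = 1/10, sgn -1
I_A²/I_B² = (2/15)/(1/10) = 4/3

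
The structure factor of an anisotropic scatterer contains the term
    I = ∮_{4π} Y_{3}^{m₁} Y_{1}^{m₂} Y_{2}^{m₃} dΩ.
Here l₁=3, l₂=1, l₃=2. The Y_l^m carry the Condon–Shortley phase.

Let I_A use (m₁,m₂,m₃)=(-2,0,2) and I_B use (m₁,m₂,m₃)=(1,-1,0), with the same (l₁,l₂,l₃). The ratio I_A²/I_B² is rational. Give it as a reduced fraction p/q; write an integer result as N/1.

Same 3,1,2: normalisation and zero-m 3j drop out of the ratio.
A: Δ: 2! 4! 0! / 7! → 1/105; sum: t=1:−1/24 = -1/24; 3j²(3 1 2; -2 0 2) = Δ·Π!·Σ² = 1/21  (sign -1)
B: Δ: 2! 4! 0! / 7! → 1/105; sum: t=0:+1/8 = 1/8; 3j²(3 1 2; 1 -1 0) = Δ·Π!·Σ² = 2/35  (sign +1)
I_A²/I_B² = (1/21)/(2/35) = 5/6

5/6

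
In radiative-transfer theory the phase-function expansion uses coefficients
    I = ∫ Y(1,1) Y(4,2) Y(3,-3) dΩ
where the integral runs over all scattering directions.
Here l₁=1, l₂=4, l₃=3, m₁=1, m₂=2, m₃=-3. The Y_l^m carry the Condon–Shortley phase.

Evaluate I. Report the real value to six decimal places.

0.061558

Rules hold: Σm=0, L=8 even, 3≤3≤5.
N = 3·9·7 = 189
Δ = 2!·0!·6!/9! = 1/252
Racah Σ t=1..1: t=1:−1/36 = -1/36
⇒ 3j(1 4 3; 0 0 0)² = 4/63, sgn +1
Racah Σ t=0..0: t=0:+1/1440 = 1/1440
⇒ 3j(1 4 3; 1 2 -3)² = 1/252, sgn +1
4πI² = N·(3j₀)²·(3jₘ)² = 1/21
I = +1·√(0.047619/4π) = 0.06155813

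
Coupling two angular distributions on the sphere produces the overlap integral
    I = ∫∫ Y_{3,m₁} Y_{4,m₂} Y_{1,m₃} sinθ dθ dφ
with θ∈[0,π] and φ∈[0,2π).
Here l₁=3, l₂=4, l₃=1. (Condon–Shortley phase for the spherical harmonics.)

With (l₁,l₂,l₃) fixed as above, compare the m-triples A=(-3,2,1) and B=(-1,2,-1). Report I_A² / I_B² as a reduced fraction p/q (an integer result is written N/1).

l's match ⇒ only the (l;m) 3-j factors differ between A and B.
A: triangle coeff Δ(3,4,1) = 1/252; Σ_t [6,6]: t=6:+1/1440 = 1/1440; (3j)²=1/252 [(3 4 1; -3 2 1)], sign=+1
B: triangle coeff Δ(3,4,1) = 1/252; Σ_t [4,4]: t=4:+1/96 = 1/96; (3j)²=5/84 [(3 4 1; -1 2 -1)], sign=+1
I_A²/I_B² = (1/252)/(5/84) = 1/15

1/15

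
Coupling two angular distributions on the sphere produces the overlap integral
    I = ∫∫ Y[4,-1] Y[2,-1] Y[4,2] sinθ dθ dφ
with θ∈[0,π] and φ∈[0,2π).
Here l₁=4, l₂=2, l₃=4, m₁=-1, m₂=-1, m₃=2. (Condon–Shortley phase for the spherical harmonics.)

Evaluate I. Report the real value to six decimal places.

0.127700

m-sum 0 ✓  L=10 even ✓  2≤4≤6 ✓
Π(2lᵢ+1) = 9×5×9 = 405
triangle coeff Δ(4,2,4) = 1/13860
Σ_t [0,2]: t=0:+1/192 t=1:−1/36 t=2:+1/192 = -5/288
(3j)²=20/693 [(4 2 4; 0 0 0)], sign=-1
Σ_t [0,1]: t=0:+1/240 t=1:−1/96 = -1/160
(3j)²=27/1540 [(4 2 4; -1 -1 2)], sign=-1
⇒ 4πI² = 1215/5929
I = (+1)√(1215/5929/(4π)) = 0.12770047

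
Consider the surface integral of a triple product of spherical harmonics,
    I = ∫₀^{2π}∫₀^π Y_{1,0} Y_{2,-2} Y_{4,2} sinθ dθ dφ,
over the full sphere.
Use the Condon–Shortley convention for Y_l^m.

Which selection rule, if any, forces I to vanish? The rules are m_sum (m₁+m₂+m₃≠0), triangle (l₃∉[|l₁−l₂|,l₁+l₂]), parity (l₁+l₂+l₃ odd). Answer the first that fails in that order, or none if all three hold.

azimuthal sum: 0 − 2 + 2 = 0  ✓
1 ≤ 4 ≤ 3 (triangle on l)  ✗
L = 1 + 2 + 4 = 7 (odd)

triangle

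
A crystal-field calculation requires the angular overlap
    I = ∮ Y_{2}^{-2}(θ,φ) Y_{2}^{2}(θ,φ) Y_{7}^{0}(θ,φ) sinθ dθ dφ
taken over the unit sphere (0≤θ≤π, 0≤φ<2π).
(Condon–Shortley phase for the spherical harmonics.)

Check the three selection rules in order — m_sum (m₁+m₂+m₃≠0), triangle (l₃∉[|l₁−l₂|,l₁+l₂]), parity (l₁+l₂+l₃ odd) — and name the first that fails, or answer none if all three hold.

triangle

m₁+m₂+m₃ = -2 + 2 + 0 = 0  ✓
triangle: |2−2|=0 ≤ l₃=7 ≤ 2+2=4  ✗
parity: l₁+l₂+l₃ = 11 is odd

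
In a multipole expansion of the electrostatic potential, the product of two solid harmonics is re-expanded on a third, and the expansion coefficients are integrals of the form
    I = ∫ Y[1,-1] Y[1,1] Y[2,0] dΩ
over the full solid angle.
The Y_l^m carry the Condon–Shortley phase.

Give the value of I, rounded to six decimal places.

0.126157

Checks pass: Σm=0; 4 even; l₃=2∈[0,2].
(2·1+1)(2·1+1)(2·2+1) = 45
Δ: 0! 2! 2! / 5! → 1/30
sum: t=0:+1/1 = 1/1
3j²(1 1 2; 0 0 0) = Δ·Π!·Σ² = 2/15  (sign +1)
sum: t=0:+1/4 = 1/4
3j²(1 1 2; -1 1 0) = Δ·Π!·Σ² = 1/30  (sign +1)
combine: 4πI² = 45·2/15·1/30 = 1/5
take √, sign +1: I = 0.12615663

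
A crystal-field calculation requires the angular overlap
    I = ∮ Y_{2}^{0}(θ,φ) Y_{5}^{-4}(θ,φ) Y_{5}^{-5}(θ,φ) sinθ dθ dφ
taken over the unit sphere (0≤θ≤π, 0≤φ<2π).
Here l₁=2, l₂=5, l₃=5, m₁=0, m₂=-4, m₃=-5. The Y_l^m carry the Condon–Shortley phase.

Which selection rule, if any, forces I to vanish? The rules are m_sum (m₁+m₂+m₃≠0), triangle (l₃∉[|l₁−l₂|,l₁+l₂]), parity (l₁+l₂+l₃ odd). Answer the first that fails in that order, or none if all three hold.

Σmᵢ = -9  ✗
l₃∈[|l₁−l₂|,l₁+l₂]=[3,7], have l₃=5
Σlᵢ = 12 ⇒ even

m_sum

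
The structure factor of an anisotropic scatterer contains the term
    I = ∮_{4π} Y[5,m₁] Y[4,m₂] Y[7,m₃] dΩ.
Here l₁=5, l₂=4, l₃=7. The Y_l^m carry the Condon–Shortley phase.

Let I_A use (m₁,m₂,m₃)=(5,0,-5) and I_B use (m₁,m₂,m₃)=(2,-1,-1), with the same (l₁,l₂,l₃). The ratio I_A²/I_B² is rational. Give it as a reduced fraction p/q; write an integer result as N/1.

Shared (l₁,l₂,l₃)=(5,4,7): N and (l;000)² cancel in I_A²/I_B².
A: Δ = 2!·8!·6!/17! = 1/6126120; Racah Σ t=0..0: t=0:+1/3870720 = 1/3870720; ⇒ 3j(5 4 7; 5 0 -5)² = 135/6188, sgn +1
B: Δ = 2!·8!·6!/17! = 1/6126120; Racah Σ t=0..2: t=0:+1/51840 t=1:−1/69120 t=2:+1/1209600 = 41/7257600; ⇒ 3j(5 4 7; 2 -1 -1)² = 1681/510510, sgn +1
I_A²/I_B² = (135/6188)/(1681/510510) = 22275/3362

22275/3362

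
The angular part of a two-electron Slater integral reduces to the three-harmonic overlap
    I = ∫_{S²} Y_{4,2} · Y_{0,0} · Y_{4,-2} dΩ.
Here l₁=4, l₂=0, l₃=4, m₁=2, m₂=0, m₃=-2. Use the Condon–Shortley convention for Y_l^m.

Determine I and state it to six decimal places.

Checks pass: Σm=0; 8 even; l₃=4∈[4,4].
(2·4+1)(2·0+1)(2·4+1) = 81
Δ: 0! 8! 0! / 9! → 1/9
sum: t=0:+1/576 = 1/576
3j²(4 0 4; 0 0 0) = Δ·Π!·Σ² = 1/9  (sign +1)
sum: t=0:+1/1440 = 1/1440
3j²(4 0 4; 2 0 -2) = Δ·Π!·Σ² = 1/9  (sign +1)
combine: 4πI² = 81·1/9·1/9 = 1/1
take √, sign +1: I = 0.28209479

0.282095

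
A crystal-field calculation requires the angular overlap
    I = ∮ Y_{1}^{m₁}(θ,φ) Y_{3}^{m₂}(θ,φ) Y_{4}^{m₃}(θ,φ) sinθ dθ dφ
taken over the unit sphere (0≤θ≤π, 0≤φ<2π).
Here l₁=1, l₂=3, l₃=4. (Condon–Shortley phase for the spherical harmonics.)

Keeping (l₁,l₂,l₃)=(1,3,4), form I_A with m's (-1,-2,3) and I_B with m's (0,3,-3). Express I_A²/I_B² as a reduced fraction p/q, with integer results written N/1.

3/1

Same 1,3,4: normalisation and zero-m 3j drop out of the ratio.
A: Δ: 0! 2! 6! / 9! → 1/252; sum: t=0:+1/240 = 1/240; 3j²(1 3 4; -1 -2 3) = Δ·Π!·Σ² = 1/12  (sign -1)
B: Δ: 0! 2! 6! / 9! → 1/252; sum: t=0:+1/720 = 1/720; 3j²(1 3 4; 0 3 -3) = Δ·Π!·Σ² = 1/36  (sign -1)
I_A²/I_B² = (1/12)/(1/36) = 3/1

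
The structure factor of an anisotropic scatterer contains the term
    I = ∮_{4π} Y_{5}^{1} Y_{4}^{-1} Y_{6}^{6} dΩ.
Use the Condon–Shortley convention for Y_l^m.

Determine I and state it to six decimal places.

0.000000

m-sum = 1 − 1 + 6 = 6 ≠ 0 ⇒ I = 0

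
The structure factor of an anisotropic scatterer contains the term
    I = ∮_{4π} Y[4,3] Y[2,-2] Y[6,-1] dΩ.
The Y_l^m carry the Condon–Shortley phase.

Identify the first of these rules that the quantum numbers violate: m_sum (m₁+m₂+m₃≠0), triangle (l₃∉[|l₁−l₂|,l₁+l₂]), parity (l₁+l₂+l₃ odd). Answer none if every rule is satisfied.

Σmᵢ = 0  ✓
l₃∈[|l₁−l₂|,l₁+l₂]=[2,6], have l₃=6  ✓
Σlᵢ = 12 ⇒ even  ✓

none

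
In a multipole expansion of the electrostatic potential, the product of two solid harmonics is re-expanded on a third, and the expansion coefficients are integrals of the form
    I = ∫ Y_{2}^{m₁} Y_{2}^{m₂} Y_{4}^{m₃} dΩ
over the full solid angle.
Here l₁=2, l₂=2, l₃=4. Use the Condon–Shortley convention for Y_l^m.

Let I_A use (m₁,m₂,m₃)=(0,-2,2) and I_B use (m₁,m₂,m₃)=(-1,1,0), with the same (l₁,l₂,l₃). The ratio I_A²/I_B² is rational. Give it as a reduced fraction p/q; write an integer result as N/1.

Shared (l₁,l₂,l₃)=(2,2,4): N and (l;000)² cancel in I_A²/I_B².
A: Δ = 0!·4!·4!/9! = 1/630; Racah Σ t=0..0: t=0:+1/96 = 1/96; ⇒ 3j(2 2 4; 0 -2 2)² = 1/42, sgn +1
B: Δ = 0!·4!·4!/9! = 1/630; Racah Σ t=0..0: t=0:+1/36 = 1/36; ⇒ 3j(2 2 4; -1 1 0)² = 8/315, sgn +1
I_A²/I_B² = (1/42)/(8/315) = 15/16

15/16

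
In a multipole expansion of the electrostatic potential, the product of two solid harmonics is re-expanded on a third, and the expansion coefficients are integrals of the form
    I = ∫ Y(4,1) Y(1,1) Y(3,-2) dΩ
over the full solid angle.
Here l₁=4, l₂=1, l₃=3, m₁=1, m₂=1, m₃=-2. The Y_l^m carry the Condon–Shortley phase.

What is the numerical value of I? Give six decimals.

m-sum 0 ✓  L=8 even ✓  3≤3≤5 ✓
Π(2lᵢ+1) = 9×3×7 = 189
triangle coeff Δ(4,1,3) = 1/252
Σ_t [1,1]: t=1:−1/36 = -1/36
(3j)²=4/63 [(4 1 3; 0 0 0)], sign=+1
Σ_t [2,2]: t=2:+1/240 = 1/240
(3j)²=1/84 [(4 1 3; 1 1 -2)], sign=-1
⇒ 4πI² = 1/7
I = (-1)√(1/7/(4π)) = -0.10662181

-0.106622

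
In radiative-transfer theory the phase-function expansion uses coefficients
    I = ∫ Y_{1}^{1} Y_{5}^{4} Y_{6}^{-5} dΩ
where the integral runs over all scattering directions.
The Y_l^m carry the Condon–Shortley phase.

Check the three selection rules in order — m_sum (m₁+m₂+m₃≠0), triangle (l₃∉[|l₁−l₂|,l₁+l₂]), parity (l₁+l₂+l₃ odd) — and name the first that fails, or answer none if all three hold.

none

m₁+m₂+m₃ = 1 + 4 − 5 = 0  ✓
triangle: |1−5|=4 ≤ l₃=6 ≤ 1+5=6  ✓
parity: l₁+l₂+l₃ = 12 is even  ✓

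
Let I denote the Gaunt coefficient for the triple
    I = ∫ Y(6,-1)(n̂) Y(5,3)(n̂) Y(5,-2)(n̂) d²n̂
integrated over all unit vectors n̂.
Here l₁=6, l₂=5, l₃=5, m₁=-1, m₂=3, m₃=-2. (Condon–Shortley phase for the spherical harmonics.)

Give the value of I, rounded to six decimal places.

Checks pass: Σm=0; 16 even; l₃=5∈[1,11].
(2·6+1)(2·5+1)(2·5+1) = 1573
Δ: 6! 6! 4! / 17! → 1/28588560
sum: t=1:−1/345600 t=2:+1/13824 t=3:−1/5184 t=4:+1/13824 t=5:−1/345600 = -7/129600
3j²(6 5 5; 0 0 0) = Δ·Π!·Σ² = 80/7293  (sign +1)
sum: t=4:+1/41472 t=5:−1/34560 t=6:+1/345600 = -1/518400
3j²(6 5 5; -1 3 -2) = Δ·Π!·Σ² = 7/36465  (sign +1)
combine: 4πI² = 1573·80/7293·7/36465 = 112/33813
take √, sign +1: I = 0.01623537

0.016235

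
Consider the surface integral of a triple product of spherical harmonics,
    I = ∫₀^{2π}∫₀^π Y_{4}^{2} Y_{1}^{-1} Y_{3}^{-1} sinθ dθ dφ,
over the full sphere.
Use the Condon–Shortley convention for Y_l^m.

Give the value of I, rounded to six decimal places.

0.238414

Rules hold: Σm=0, L=8 even, 3≤3≤5.
N = 9·3·7 = 189
Δ = 2!·6!·0!/9! = 1/252
Racah Σ t=1..1: t=1:−1/36 = -1/36
⇒ 3j(4 1 3; 0 0 0)² = 4/63, sgn +1
Racah Σ t=0..0: t=0:+1/96 = 1/96
⇒ 3j(4 1 3; 2 -1 -1)² = 5/84, sgn +1
4πI² = N·(3j₀)²·(3jₘ)² = 5/7
I = +1·√(0.714286/4π) = 0.23841361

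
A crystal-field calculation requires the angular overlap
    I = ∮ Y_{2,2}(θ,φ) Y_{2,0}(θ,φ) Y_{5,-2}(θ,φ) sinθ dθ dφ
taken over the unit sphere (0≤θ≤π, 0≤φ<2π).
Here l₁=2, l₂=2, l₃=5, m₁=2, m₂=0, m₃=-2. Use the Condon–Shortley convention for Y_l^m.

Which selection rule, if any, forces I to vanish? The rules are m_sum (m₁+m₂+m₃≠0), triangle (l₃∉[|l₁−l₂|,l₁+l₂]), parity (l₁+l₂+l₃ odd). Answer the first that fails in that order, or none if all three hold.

m₁+m₂+m₃ = 2 + 0 − 2 = 0  ✓
triangle: |2−2|=0 ≤ l₃=5 ≤ 2+2=4  ✗
parity: l₁+l₂+l₃ = 9 is odd

triangle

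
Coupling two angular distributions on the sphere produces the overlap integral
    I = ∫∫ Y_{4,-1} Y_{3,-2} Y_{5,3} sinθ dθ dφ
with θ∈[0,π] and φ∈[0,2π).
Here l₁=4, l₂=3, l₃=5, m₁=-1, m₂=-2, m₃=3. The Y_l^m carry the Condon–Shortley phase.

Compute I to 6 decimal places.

-0.035836

m-sum 0 ✓  L=12 even ✓  1≤5≤7 ✓
Π(2lᵢ+1) = 9×7×11 = 693
triangle coeff Δ(4,3,5) = 1/180180
Σ_t [0,2]: t=0:+1/576 t=1:−1/144 t=2:+1/576 = -1/288
(3j)²=20/1001 [(4 3 5; 0 0 0)], sign=+1
Σ_t [0,1]: t=0:+1/1440 t=1:−1/1152 = -1/5760
(3j)²=1/858 [(4 3 5; -1 -2 3)], sign=-1
⇒ 4πI² = 30/1859
I = (-1)√(30/1859/(4π)) = -0.03583571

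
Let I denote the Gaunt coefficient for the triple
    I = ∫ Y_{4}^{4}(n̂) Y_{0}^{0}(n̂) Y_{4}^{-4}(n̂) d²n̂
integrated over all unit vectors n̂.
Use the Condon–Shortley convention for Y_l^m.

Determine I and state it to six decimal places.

m-sum 0 ✓  L=8 even ✓  4≤4≤4 ✓
Π(2lᵢ+1) = 9×1×9 = 81
triangle coeff Δ(4,0,4) = 1/9
Σ_t [0,0]: t=0:+1/576 = 1/576
(3j)²=1/9 [(4 0 4; 0 0 0)], sign=+1
Σ_t [0,0]: t=0:+1/40320 = 1/40320
(3j)²=1/9 [(4 0 4; 4 0 -4)], sign=+1
⇒ 4πI² = 1/1
I = (+1)√(1/1/(4π)) = 0.28209479

0.282095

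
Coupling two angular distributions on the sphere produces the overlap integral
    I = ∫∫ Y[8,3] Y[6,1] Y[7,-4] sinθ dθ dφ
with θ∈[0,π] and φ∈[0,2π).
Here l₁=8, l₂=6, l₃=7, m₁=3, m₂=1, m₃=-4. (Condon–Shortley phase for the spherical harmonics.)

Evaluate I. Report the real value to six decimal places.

Σlᵢ=21 odd — θ-integrand is odd under cosθ→−cosθ; I=0

0.000000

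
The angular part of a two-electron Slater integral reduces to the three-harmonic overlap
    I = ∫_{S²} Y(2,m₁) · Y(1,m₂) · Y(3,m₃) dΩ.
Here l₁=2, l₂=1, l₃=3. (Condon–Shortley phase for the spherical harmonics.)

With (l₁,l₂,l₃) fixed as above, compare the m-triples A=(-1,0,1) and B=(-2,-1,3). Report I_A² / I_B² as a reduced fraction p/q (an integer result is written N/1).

Shared (l₁,l₂,l₃)=(2,1,3): N and (l;000)² cancel in I_A²/I_B².
A: Δ = 0!·4!·2!/7! = 1/105; Racah Σ t=0..0: t=0:+1/6 = 1/6; ⇒ 3j(2 1 3; -1 0 1)² = 8/105, sgn +1
B: Δ = 0!·4!·2!/7! = 1/105; Racah Σ t=0..0: t=0:+1/48 = 1/48; ⇒ 3j(2 1 3; -2 -1 3)² = 1/7, sgn +1
I_A²/I_B² = (8/105)/(1/7) = 8/15

8/15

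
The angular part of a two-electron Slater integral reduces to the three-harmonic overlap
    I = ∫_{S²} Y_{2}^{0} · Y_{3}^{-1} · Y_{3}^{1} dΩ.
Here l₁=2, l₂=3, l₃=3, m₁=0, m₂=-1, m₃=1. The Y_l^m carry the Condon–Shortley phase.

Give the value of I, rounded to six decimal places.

m-sum 0 ✓  L=8 even ✓  1≤3≤5 ✓
Π(2lᵢ+1) = 5×7×7 = 245
triangle coeff Δ(2,3,3) = 1/3780
Σ_t [0,2]: t=0:+1/24 t=1:−1/4 t=2:+1/24 = -1/6
(3j)²=4/105 [(2 3 3; 0 0 0)], sign=+1
Σ_t [0,2]: t=0:+1/16 t=1:−1/6 t=2:+1/96 = -3/32
(3j)²=3/140 [(2 3 3; 0 -1 1)], sign=-1
⇒ 4πI² = 1/5
I = (-1)√(1/5/(4π)) = -0.12615663

-0.126157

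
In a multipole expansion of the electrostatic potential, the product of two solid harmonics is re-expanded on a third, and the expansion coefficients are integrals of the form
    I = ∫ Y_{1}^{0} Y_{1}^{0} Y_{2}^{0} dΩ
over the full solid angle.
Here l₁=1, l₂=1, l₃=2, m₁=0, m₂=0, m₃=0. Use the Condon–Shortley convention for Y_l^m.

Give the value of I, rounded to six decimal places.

0.252313

m-sum 0 ✓  L=4 even ✓  0≤2≤2 ✓
Π(2lᵢ+1) = 3×3×5 = 45
triangle coeff Δ(1,1,2) = 1/30
Σ_t [0,0]: t=0:+1/1 = 1/1
(3j)²=2/15 [(1 1 2; 0 0 0)], sign=+1
(m-triple is (0,0,0) — same symbol as above.)
⇒ 4πI² = 4/5
I = (+1)√(4/5/(4π)) = 0.25231325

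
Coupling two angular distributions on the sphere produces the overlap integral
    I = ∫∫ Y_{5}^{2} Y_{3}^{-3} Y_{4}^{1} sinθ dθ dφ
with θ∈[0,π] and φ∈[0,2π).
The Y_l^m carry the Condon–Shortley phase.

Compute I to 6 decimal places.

Rules hold: Σm=0, L=12 even, 2≤4≤8.
N = 11·7·9 = 693
Δ = 4!·6!·2!/13! = 1/180180
Racah Σ t=1..3: t=1:−1/576 t=2:+1/144 t=3:−1/576 = 1/288
⇒ 3j(5 3 4; 0 0 0)² = 20/1001, sgn +1
Racah Σ t=0..0: t=0:+1/1728 = 1/1728
⇒ 3j(5 3 4; 2 -3 1)² = 25/858, sgn -1
4πI² = N·(3j₀)²·(3jₘ)² = 750/1859
I = -1·√(0.403443/4π) = -0.17917854

-0.179179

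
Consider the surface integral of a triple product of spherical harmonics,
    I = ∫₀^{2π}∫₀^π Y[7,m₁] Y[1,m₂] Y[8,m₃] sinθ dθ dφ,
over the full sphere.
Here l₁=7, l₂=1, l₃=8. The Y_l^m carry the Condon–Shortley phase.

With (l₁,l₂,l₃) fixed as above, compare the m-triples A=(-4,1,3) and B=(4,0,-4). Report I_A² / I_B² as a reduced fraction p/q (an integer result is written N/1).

5/24

Shared (l₁,l₂,l₃)=(7,1,8): N and (l;000)² cancel in I_A²/I_B².
A: Δ = 0!·14!·2!/17! = 1/2040; Racah Σ t=0..0: t=0:+1/479001600 = 1/479001600; ⇒ 3j(7 1 8; -4 1 3)² = 1/204, sgn -1
B: Δ = 0!·14!·2!/17! = 1/2040; Racah Σ t=0..0: t=0:+1/239500800 = 1/239500800; ⇒ 3j(7 1 8; 4 0 -4)² = 2/85, sgn +1
I_A²/I_B² = (1/204)/(2/85) = 5/24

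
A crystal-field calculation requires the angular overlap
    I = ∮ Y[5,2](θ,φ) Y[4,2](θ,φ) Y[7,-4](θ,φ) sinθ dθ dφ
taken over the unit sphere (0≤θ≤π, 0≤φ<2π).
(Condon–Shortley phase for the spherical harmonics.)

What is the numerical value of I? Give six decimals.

Checks pass: Σm=0; 16 even; l₃=7∈[1,9].
(2·5+1)(2·4+1)(2·7+1) = 1485
Δ: 2! 8! 6! / 17! → 1/6126120
sum: t=0:+1/69120 t=1:−1/20736 t=2:+1/69120 = -1/51840
3j²(5 4 7; 0 0 0) = Δ·Π!·Σ² = 280/21879  (sign +1)
sum: t=0:+1/1036800 t=1:−1/172800 t=2:+1/483840 = -1/362880
3j²(5 4 7; 2 2 -4) = Δ·Π!·Σ² = 20/1547  (sign +1)
combine: 4πI² = 1485·280/21879·20/1547 = 12000/48841
take √, sign +1: I = 0.13982777

0.139828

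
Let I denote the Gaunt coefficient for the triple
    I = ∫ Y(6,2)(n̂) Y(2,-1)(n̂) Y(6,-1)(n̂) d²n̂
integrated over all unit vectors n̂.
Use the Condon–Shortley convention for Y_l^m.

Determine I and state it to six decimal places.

m-sum 0 ✓  L=14 even ✓  4≤6≤8 ✓
Π(2lᵢ+1) = 13×5×13 = 845
triangle coeff Δ(6,2,6) = 1/90090
Σ_t [0,2]: t=0:+1/69120 t=1:−1/14400 t=2:+1/69120 = -7/172800
(3j)²=14/715 [(6 2 6; 0 0 0)], sign=-1
Σ_t [0,1]: t=0:+1/34560 t=1:−1/60480 = 1/80640
(3j)²=6/1001 [(6 2 6; 2 -1 -1)], sign=-1
⇒ 4πI² = 12/121
I = (+1)√(12/121/(4π)) = 0.08883682

0.088837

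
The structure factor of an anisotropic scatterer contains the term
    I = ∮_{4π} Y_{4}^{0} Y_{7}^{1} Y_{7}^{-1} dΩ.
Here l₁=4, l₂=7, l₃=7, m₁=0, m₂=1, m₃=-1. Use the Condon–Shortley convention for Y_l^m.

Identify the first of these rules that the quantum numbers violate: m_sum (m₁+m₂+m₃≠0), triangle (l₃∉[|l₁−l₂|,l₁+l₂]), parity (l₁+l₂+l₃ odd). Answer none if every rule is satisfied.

azimuthal sum: 0 + 1 − 1 = 0  ✓
3 ≤ 7 ≤ 11 (triangle on l)  ✓
L = 4 + 7 + 7 = 18 (even)  ✓

none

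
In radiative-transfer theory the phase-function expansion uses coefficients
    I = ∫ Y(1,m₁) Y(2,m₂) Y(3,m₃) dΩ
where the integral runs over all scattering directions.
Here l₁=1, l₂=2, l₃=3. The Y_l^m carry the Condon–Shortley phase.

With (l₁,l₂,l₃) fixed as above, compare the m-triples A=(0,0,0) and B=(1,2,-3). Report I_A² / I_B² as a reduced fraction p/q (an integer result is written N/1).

3/5

Same 1,2,3: normalisation and zero-m 3j drop out of the ratio.
A: Δ: 0! 2! 4! / 7! → 1/105; sum: t=0:+1/4 = 1/4; 3j²(1 2 3; 0 0 0) = Δ·Π!·Σ² = 3/35  (sign -1)
B: Δ: 0! 2! 4! / 7! → 1/105; sum: t=0:+1/48 = 1/48; 3j²(1 2 3; 1 2 -3) = Δ·Π!·Σ² = 1/7  (sign +1)
I_A²/I_B² = (3/35)/(1/7) = 3/5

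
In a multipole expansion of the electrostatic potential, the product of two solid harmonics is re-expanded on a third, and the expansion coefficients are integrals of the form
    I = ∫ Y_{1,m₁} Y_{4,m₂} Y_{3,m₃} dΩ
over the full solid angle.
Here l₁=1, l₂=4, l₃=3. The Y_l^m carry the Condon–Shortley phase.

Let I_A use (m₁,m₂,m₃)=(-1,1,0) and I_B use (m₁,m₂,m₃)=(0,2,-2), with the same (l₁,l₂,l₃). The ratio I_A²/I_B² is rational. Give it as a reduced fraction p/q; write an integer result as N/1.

5/6

l's match ⇒ only the (l;m) 3-j factors differ between A and B.
A: triangle coeff Δ(1,4,3) = 1/252; Σ_t [2,2]: t=2:+1/72 = 1/72; (3j)²=5/126 [(1 4 3; -1 1 0)], sign=-1
B: triangle coeff Δ(1,4,3) = 1/252; Σ_t [1,1]: t=1:−1/120 = -1/120; (3j)²=1/21 [(1 4 3; 0 2 -2)], sign=+1
I_A²/I_B² = (5/126)/(1/21) = 5/6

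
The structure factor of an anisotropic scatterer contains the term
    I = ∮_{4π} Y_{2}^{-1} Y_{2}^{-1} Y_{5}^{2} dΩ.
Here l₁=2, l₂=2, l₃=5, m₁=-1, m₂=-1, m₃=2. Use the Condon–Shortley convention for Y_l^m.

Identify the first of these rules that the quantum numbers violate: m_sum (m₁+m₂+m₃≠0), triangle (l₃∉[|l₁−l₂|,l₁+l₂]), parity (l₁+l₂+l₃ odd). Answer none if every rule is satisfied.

azimuthal sum: -1 − 1 + 2 = 0  ✓
0 ≤ 5 ≤ 4 (triangle on l)  ✗
L = 2 + 2 + 5 = 9 (odd)

triangle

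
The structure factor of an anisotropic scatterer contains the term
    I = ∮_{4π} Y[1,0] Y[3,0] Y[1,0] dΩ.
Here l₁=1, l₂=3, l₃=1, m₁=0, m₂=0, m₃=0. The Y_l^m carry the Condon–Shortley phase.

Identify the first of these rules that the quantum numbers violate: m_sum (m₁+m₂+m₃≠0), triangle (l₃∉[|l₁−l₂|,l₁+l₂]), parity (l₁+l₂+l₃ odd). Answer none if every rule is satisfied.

triangle

azimuthal sum: 0 + 0 + 0 = 0  ✓
2 ≤ 1 ≤ 4 (triangle on l)  ✗
L = 1 + 3 + 1 = 5 (odd)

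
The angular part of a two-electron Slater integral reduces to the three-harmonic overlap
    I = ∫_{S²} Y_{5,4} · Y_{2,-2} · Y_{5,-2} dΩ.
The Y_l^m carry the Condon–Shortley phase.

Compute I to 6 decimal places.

Checks pass: Σm=0; 12 even; l₃=5∈[3,7].
(2·5+1)(2·2+1)(2·5+1) = 605
Δ: 2! 8! 2! / 13! → 1/38610
sum: t=0:+1/2880 t=1:−1/576 t=2:+1/2880 = -1/960
3j²(5 2 5; 0 0 0) = Δ·Π!·Σ² = 10/429  (sign +1)
sum: t=0:+1/20160 = 1/20160
3j²(5 2 5; 4 -2 -2) = Δ·Π!·Σ² = 12/715  (sign -1)
combine: 4πI² = 605·10/429·12/715 = 40/169
take √, sign -1: I = -0.13724032

-0.137240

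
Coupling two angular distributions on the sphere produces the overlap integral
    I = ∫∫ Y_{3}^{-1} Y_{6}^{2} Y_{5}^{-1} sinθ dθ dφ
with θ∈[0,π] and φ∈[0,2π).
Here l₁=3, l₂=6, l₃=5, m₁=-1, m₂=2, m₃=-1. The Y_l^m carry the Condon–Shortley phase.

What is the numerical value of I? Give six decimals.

m-sum 0 ✓  L=14 even ✓  3≤5≤9 ✓
Π(2lᵢ+1) = 7×13×11 = 1001
triangle coeff Δ(3,6,5) = 1/675675
Σ_t [1,3]: t=1:−1/8640 t=2:+1/2304 t=3:−1/8640 = 7/34560
(3j)²=7/429 [(3 6 5; 0 0 0)], sign=-1
Σ_t [2,4]: t=2:+1/11520 t=3:−1/4320 t=4:+1/27648 = -1/9216
(3j)²=2/143 [(3 6 5; -1 2 -1)], sign=-1
⇒ 4πI² = 98/429
I = (+1)√(98/429/(4π)) = 0.13482780

0.134828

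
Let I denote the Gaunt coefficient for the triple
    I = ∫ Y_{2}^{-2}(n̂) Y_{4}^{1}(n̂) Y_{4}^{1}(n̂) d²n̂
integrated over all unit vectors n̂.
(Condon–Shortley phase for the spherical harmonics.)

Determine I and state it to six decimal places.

Checks pass: Σm=0; 10 even; l₃=4∈[2,6].
(2·2+1)(2·4+1)(2·4+1) = 405
Δ: 2! 2! 6! / 11! → 1/13860
sum: t=0:+1/192 t=1:−1/36 t=2:+1/192 = -5/288
3j²(2 4 4; 0 0 0) = Δ·Π!·Σ² = 20/693  (sign -1)
sum: t=2:+1/144 = 1/144
3j²(2 4 4; -2 1 1) = Δ·Π!·Σ² = 10/231  (sign -1)
combine: 4πI² = 405·20/693·10/231 = 3000/5929
take √, sign +1: I = 0.20066192

0.200662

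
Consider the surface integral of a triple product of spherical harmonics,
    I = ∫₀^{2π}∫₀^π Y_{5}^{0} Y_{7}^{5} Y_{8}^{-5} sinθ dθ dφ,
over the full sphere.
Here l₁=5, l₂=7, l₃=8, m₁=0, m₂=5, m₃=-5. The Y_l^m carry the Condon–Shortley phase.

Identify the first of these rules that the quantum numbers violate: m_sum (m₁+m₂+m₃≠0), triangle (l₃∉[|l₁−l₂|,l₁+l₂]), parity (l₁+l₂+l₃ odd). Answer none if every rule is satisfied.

azimuthal sum: 0 + 5 − 5 = 0  ✓
2 ≤ 8 ≤ 12 (triangle on l)  ✓
L = 5 + 7 + 8 = 20 (even)  ✓

none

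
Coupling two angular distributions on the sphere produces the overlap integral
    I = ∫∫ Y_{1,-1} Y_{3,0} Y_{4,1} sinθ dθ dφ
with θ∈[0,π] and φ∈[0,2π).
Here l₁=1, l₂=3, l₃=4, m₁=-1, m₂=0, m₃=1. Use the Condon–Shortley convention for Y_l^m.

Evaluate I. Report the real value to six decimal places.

-0.194664

m-sum 0 ✓  L=8 even ✓  2≤4≤4 ✓
Π(2lᵢ+1) = 3×7×9 = 189
triangle coeff Δ(1,3,4) = 1/252
Σ_t [0,0]: t=0:+1/36 = 1/36
(3j)²=4/63 [(1 3 4; 0 0 0)], sign=+1
Σ_t [0,0]: t=0:+1/72 = 1/72
(3j)²=5/126 [(1 3 4; -1 0 1)], sign=-1
⇒ 4πI² = 10/21
I = (-1)√(10/21/(4π)) = -0.19466390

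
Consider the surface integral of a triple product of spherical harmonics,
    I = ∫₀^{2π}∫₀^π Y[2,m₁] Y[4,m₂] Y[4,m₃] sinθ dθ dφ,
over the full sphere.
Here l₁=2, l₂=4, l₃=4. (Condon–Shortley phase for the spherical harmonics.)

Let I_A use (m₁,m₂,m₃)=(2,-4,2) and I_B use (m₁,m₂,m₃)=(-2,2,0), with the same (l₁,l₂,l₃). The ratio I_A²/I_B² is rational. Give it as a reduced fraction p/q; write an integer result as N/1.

l's match ⇒ only the (l;m) 3-j factors differ between A and B.
A: triangle coeff Δ(2,4,4) = 1/13860; Σ_t [0,0]: t=0:+1/2880 = 1/2880; (3j)²=2/165 [(2 4 4; 2 -4 2)], sign=+1
B: triangle coeff Δ(2,4,4) = 1/13860; Σ_t [2,2]: t=2:+1/192 = 1/192; (3j)²=3/77 [(2 4 4; -2 2 0)], sign=+1
I_A²/I_B² = (2/165)/(3/77) = 14/45

14/45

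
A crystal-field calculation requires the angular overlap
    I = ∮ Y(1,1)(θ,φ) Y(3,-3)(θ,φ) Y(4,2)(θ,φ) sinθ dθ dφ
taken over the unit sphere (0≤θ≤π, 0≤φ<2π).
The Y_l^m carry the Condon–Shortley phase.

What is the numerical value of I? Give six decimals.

m-sum 0 ✓  L=8 even ✓  2≤4≤4 ✓
Π(2lᵢ+1) = 3×7×9 = 189
triangle coeff Δ(1,3,4) = 1/252
Σ_t [0,0]: t=0:+1/36 = 1/36
(3j)²=4/63 [(1 3 4; 0 0 0)], sign=+1
Σ_t [0,0]: t=0:+1/1440 = 1/1440
(3j)²=1/252 [(1 3 4; 1 -3 2)], sign=+1
⇒ 4πI² = 1/21
I = (+1)√(1/21/(4π)) = 0.06155813

0.061558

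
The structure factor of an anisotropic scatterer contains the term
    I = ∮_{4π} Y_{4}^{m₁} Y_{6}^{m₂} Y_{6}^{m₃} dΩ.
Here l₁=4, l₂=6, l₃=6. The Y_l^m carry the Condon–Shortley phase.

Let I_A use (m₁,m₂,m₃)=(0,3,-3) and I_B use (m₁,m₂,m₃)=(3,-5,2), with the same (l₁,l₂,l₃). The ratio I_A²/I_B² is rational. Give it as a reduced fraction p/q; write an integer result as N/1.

972/3773

Shared (l₁,l₂,l₃)=(4,6,6): N and (l;000)² cancel in I_A²/I_B².
A: Δ = 4!·4!·8!/17! = 1/15315300; Racah Σ t=1..4: t=1:−1/1451520 t=2:+1/80640 t=3:−1/51840 t=4:+1/414720 = -1/193536; ⇒ 3j(4 6 6; 0 3 -3)² = 81/17017, sgn +1
B: Δ = 4!·4!·8!/17! = 1/15315300; Racah Σ t=0..1: t=0:+1/725760 t=1:−1/5806080 = 1/829440; ⇒ 3j(4 6 6; 3 -5 2)² = 49/2652, sgn +1
I_A²/I_B² = (81/17017)/(49/2652) = 972/3773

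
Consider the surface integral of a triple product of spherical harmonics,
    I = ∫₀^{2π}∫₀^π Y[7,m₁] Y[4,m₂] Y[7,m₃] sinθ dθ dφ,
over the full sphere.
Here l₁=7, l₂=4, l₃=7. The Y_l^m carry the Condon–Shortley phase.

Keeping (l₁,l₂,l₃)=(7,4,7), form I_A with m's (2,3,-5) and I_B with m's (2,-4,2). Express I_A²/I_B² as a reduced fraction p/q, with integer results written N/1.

Same 7,4,7: normalisation and zero-m 3j drop out of the ratio.
A: Δ: 4! 10! 4! / 19! → 1/58198140; sum: t=3:−1/11612160 t=4:+1/52254720 = -1/14929920; 3j²(7 4 7; 2 3 -5) = Δ·Π!·Σ² = 1225/75582  (sign -1)
B: Δ: 4! 10! 4! / 19! → 1/58198140; sum: t=0:+1/8294400 = 1/8294400; 3j²(7 4 7; 2 -4 2) = Δ·Π!·Σ² = 882/46189  (sign -1)
I_A²/I_B² = (1225/75582)/(882/46189) = 275/324

275/324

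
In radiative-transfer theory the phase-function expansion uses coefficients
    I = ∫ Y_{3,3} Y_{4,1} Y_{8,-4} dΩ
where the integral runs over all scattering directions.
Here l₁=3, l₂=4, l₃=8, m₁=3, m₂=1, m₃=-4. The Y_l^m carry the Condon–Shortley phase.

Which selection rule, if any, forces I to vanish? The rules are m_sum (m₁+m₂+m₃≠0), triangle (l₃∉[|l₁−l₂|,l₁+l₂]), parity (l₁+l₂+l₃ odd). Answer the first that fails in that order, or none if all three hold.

triangle

m₁+m₂+m₃ = 3 + 1 − 4 = 0  ✓
triangle: |3−4|=1 ≤ l₃=8 ≤ 3+4=7  ✗
parity: l₁+l₂+l₃ = 15 is odd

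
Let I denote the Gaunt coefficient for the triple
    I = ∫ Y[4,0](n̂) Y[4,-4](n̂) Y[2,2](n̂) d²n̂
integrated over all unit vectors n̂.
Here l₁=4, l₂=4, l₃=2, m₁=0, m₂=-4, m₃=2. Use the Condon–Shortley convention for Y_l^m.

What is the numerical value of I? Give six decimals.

Σmᵢ = -2 ≠ 0, so the φ-integral vanishes; I = 0

0.000000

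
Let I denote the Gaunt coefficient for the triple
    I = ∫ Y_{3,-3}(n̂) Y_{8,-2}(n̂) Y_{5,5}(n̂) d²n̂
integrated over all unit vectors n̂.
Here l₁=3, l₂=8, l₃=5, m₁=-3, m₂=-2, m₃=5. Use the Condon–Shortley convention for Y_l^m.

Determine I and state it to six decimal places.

0.004198

m-sum 0 ✓  L=16 even ✓  5≤5≤11 ✓
Π(2lᵢ+1) = 7×17×11 = 1309
triangle coeff Δ(3,8,5) = 1/136136
Σ_t [3,3]: t=3:−1/518400 = -1/518400
(3j)²=56/2431 [(3 8 5; 0 0 0)], sign=+1
Σ_t [6,6]: t=6:+1/2612736000 = 1/2612736000
(3j)²=1/136136 [(3 8 5; -3 -2 5)], sign=+1
⇒ 4πI² = 7/31603
I = (+1)√(7/31603/(4π)) = 0.00419836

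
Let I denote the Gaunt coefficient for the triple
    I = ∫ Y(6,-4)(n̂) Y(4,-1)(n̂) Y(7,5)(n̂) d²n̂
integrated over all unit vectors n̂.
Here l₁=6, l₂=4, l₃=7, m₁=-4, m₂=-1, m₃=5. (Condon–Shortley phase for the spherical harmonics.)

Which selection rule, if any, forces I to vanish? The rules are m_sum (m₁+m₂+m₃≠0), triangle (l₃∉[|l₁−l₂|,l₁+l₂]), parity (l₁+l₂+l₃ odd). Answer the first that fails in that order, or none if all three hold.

parity

azimuthal sum: -4 − 1 + 5 = 0  ✓
2 ≤ 7 ≤ 10 (triangle on l)  ✓
L = 6 + 4 + 7 = 17 (odd)  ✗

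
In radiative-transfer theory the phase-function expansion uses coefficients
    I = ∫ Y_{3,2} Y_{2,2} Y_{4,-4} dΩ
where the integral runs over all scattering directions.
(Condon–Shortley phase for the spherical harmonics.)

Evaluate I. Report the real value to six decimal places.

l₁+l₂+l₃=9 is odd: 3j(l;000)=0 ⇒ I=0

0.000000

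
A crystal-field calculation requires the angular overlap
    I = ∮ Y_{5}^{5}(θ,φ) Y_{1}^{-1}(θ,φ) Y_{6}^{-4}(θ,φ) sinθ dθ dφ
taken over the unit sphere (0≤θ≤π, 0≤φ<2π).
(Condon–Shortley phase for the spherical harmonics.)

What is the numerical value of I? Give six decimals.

0.040859

Checks pass: Σm=0; 12 even; l₃=6∈[4,6].
(2·5+1)(2·1+1)(2·6+1) = 429
Δ: 0! 10! 2! / 13! → 1/858
sum: t=0:+1/14400 = 1/14400
3j²(5 1 6; 0 0 0) = Δ·Π!·Σ² = 6/143  (sign +1)
sum: t=0:+1/7257600 = 1/7257600
3j²(5 1 6; 5 -1 -4) = Δ·Π!·Σ² = 1/858  (sign +1)
combine: 4πI² = 429·6/143·1/858 = 3/143
take √, sign +1: I = 0.04085899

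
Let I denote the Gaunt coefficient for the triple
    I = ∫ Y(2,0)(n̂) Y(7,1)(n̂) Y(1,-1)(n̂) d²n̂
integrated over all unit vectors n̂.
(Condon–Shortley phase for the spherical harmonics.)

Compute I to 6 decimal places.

0.000000

triangle: need 5≤l₃≤9, have 1; I=0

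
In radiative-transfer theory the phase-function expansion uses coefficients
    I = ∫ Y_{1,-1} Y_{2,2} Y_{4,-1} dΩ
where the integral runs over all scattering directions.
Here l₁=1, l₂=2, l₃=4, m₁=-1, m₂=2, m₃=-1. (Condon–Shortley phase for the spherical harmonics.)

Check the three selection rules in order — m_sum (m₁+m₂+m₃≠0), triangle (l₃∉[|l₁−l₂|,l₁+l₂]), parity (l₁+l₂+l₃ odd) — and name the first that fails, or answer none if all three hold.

triangle

Σmᵢ = 0  ✓
l₃∈[|l₁−l₂|,l₁+l₂]=[1,3], have l₃=4  ✗
Σlᵢ = 7 ⇒ odd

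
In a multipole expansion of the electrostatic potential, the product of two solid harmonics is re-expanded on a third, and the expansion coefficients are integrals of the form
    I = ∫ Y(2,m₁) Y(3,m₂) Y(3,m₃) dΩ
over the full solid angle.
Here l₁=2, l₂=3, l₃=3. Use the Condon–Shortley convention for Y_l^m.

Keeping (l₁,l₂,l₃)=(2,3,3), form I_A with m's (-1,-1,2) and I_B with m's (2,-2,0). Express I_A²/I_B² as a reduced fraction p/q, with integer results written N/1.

l's match ⇒ only the (l;m) 3-j factors differ between A and B.
A: triangle coeff Δ(2,3,3) = 1/3780; Σ_t [1,2]: t=1:−1/12 t=2:+1/48 = -1/16; (3j)²=1/28 [(2 3 3; -1 -1 2)], sign=+1
B: triangle coeff Δ(2,3,3) = 1/3780; Σ_t [0,0]: t=0:+1/24 = 1/24; (3j)²=1/21 [(2 3 3; 2 -2 0)], sign=-1
I_A²/I_B² = (1/28)/(1/21) = 3/4

3/4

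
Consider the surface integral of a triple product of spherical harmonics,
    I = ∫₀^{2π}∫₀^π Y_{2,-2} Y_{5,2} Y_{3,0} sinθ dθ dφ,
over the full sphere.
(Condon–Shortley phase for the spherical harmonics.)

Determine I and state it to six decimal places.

Checks pass: Σm=0; 10 even; l₃=3∈[3,7].
(2·2+1)(2·5+1)(2·3+1) = 385
Δ: 4! 0! 6! / 11! → 1/2310
sum: t=2:+1/144 = 1/144
3j²(2 5 3; 0 0 0) = Δ·Π!·Σ² = 10/231  (sign -1)
sum: t=4:+1/864 = 1/864
3j²(2 5 3; -2 2 0) = Δ·Π!·Σ² = 1/66  (sign -1)
combine: 4πI² = 385·10/231·1/66 = 25/99
take √, sign +1: I = 0.14175797

0.141758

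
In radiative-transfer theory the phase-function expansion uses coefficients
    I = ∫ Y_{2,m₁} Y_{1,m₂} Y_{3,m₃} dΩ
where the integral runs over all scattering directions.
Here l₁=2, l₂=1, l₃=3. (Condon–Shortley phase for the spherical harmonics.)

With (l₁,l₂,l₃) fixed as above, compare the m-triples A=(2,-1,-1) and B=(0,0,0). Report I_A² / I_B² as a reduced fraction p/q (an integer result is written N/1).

Shared (l₁,l₂,l₃)=(2,1,3): N and (l;000)² cancel in I_A²/I_B².
A: Δ = 0!·4!·2!/7! = 1/105; Racah Σ t=0..0: t=0:+1/48 = 1/48; ⇒ 3j(2 1 3; 2 -1 -1)² = 1/105, sgn +1
B: Δ = 0!·4!·2!/7! = 1/105; Racah Σ t=0..0: t=0:+1/4 = 1/4; ⇒ 3j(2 1 3; 0 0 0)² = 3/35, sgn -1
I_A²/I_B² = (1/105)/(3/35) = 1/9

1/9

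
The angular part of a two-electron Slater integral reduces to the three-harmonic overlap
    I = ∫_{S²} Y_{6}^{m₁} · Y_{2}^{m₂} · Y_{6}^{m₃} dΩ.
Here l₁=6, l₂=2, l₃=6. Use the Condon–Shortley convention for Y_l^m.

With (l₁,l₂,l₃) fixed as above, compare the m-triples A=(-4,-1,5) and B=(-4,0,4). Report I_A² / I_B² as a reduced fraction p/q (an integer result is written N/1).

297/4

Shared (l₁,l₂,l₃)=(6,2,6): N and (l;000)² cancel in I_A²/I_B².
A: Δ = 2!·10!·2!/15! = 1/90090; Racah Σ t=0..1: t=0:+1/7257600 t=1:−1/725760 = -1/806400; ⇒ 3j(6 2 6; -4 -1 5)² = 27/910, sgn +1
B: Δ = 2!·10!·2!/15! = 1/90090; Racah Σ t=0..2: t=0:+1/14515200 t=1:−1/362880 t=2:+1/322560 = 1/2419200; ⇒ 3j(6 2 6; -4 0 4)² = 2/5005, sgn +1
I_A²/I_B² = (27/910)/(2/5005) = 297/4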